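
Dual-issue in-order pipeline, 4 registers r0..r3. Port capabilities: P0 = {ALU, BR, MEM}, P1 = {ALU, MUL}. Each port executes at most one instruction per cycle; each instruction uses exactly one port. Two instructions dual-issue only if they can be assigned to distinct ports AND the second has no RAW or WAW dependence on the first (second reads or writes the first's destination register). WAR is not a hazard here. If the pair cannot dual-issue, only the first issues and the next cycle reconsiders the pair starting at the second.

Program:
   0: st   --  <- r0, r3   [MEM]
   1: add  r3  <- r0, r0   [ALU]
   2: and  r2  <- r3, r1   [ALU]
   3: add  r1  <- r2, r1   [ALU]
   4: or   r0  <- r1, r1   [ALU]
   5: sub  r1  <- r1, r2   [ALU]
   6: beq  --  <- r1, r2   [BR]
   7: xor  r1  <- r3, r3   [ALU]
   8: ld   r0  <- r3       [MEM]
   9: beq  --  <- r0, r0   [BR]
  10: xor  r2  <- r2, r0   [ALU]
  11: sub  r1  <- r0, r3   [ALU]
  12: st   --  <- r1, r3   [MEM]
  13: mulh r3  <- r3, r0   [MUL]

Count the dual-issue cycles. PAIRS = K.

PAIRS = 5

t=0 i0&i1:st.MEM;add.ALU ; pair
t=1 i2:and.ALU ; RAW r2
t=2 i3:add.ALU ; RAW r1
t=3 i4&i5:or.ALU;sub.ALU ; pair
t=4 i6&i7:beq.BR;xor.ALU ; pair
t=5 i8:ld.MEM ; no-port MEM/BR
t=6 i9&i10:beq.BR;xor.ALU ; pair
t=7 i11:sub.ALU ; RAW r1
t=8 i12&i13:st.MEM;mulh.MUL ; pair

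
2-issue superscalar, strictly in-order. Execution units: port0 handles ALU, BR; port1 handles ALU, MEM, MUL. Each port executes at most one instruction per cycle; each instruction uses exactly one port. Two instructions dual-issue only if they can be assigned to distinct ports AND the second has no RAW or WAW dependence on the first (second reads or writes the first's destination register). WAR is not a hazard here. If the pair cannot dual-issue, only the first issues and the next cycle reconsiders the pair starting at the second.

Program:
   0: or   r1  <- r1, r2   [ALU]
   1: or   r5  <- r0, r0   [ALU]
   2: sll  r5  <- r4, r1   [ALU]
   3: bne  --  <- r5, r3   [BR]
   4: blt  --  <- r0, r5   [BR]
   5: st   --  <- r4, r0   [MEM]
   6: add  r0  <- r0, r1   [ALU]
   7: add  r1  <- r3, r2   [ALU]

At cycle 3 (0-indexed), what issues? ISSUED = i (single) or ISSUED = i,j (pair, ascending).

ISSUED = 4,5

c0: i0/i1 or.ALU/or.ALU  pair
c1: i2 sll.ALU  RAW r5
c2: i3 bne.BR  no-port BR/BR
c3: i4/i5 blt.BR/st.MEM  pair
c4: i6/i7 add.ALU/add.ALU  pair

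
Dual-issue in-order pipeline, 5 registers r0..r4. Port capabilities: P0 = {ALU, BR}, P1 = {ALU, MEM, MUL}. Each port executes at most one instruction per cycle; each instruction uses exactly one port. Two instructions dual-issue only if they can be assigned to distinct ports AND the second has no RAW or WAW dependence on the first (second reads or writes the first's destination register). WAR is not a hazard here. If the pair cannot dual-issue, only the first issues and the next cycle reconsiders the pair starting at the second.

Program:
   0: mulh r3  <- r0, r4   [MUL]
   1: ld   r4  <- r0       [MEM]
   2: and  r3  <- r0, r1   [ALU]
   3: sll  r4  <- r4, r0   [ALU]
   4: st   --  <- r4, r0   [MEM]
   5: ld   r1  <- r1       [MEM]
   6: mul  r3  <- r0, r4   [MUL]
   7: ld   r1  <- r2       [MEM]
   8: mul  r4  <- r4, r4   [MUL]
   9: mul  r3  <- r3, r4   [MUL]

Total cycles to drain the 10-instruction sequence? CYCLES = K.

c0: i0 mulh.MUL  no-port MUL/MEM
c1: i1/i2 ld.MEM and.ALU  2-wide
c2: i3 sll.ALU  RAW r4
c3: i4 st.MEM  no-port MEM/MEM
c4: i5 ld.MEM  no-port MEM/MUL
c5: i6 mul.MUL  no-port MUL/MEM
c6: i7 ld.MEM  no-port MEM/MUL
c7: i8 mul.MUL  no-port MUL/MUL
c8: i9 mul.MUL  tail

CYCLES = 9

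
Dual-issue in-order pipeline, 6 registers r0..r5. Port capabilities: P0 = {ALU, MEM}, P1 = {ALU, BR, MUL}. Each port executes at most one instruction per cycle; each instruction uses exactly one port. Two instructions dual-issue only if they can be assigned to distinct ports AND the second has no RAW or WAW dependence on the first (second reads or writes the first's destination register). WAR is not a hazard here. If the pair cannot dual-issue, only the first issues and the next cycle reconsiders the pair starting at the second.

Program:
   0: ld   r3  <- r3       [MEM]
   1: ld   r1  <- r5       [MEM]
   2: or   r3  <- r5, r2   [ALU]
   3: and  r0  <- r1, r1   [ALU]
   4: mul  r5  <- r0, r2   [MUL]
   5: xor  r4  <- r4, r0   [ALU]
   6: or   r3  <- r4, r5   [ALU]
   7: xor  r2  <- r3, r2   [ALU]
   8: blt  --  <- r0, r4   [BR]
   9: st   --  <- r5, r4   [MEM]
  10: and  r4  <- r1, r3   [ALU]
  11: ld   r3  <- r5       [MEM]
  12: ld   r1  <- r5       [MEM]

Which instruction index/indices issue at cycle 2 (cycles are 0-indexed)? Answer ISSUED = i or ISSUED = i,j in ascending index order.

ISSUED = 3

0. ld.MEM @i0  | no-port MEM/MEM
1. ld.MEM;or.ALU @i1,i2  | 2-wide
2. and.ALU @i3  | RAW r0
3. mul.MUL;xor.ALU @i4,i5  | 2-wide
4. or.ALU @i6  | RAW r3
5. xor.ALU;blt.BR @i7,i8  | 2-wide
6. st.MEM;and.ALU @i9,i10  | 2-wide
7. ld.MEM @i11  | no-port MEM/MEM
8. ld.MEM @i12  | tail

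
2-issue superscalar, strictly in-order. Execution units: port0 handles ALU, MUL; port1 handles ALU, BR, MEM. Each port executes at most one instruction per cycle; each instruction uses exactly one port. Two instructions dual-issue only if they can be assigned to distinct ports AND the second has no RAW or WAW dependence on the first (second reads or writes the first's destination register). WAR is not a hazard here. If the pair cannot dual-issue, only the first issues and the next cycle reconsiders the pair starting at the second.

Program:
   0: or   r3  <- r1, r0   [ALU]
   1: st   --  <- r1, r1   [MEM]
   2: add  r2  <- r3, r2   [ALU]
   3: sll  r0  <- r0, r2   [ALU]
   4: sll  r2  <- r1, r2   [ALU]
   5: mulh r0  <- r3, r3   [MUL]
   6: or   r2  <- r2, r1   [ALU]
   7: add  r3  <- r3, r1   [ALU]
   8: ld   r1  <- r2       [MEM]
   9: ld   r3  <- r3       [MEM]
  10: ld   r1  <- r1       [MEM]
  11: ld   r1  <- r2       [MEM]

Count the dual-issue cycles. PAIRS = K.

PAIRS = 4

#0 head=0: or.ALU;st.MEM i0+i1 2-wide
#1 head=2: add.ALU i2 RAW r2
#2 head=3: sll.ALU;sll.ALU i3+i4 2-wide
#3 head=5: mulh.MUL;or.ALU i5+i6 2-wide
#4 head=7: add.ALU;ld.MEM i7+i8 2-wide
#5 head=9: ld.MEM i9 no-port MEM/MEM
#6 head=10: ld.MEM i10 no-port MEM/MEM
#7 head=11: ld.MEM i11 tail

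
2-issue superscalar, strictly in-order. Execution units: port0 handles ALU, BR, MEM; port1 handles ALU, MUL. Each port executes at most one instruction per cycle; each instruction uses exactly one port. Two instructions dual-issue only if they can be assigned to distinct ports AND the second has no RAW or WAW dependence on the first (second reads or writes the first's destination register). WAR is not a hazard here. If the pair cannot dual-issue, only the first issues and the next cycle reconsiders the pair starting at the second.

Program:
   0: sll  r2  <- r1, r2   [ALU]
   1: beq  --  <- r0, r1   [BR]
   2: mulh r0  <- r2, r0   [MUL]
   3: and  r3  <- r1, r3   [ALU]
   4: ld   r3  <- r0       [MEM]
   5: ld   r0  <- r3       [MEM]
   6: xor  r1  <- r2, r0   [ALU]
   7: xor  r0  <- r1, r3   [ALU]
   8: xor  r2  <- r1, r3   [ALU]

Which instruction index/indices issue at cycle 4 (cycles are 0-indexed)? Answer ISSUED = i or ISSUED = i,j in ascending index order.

c0: i0,i1 sll.ALU beq.BR  pair
c1: i2,i3 mulh.MUL and.ALU  pair
c2: i4 ld.MEM  no-port MEM/MEM
c3: i5 ld.MEM  RAW r0
c4: i6 xor.ALU  RAW r1
c5: i7,i8 xor.ALU xor.ALU  pair

ISSUED = 6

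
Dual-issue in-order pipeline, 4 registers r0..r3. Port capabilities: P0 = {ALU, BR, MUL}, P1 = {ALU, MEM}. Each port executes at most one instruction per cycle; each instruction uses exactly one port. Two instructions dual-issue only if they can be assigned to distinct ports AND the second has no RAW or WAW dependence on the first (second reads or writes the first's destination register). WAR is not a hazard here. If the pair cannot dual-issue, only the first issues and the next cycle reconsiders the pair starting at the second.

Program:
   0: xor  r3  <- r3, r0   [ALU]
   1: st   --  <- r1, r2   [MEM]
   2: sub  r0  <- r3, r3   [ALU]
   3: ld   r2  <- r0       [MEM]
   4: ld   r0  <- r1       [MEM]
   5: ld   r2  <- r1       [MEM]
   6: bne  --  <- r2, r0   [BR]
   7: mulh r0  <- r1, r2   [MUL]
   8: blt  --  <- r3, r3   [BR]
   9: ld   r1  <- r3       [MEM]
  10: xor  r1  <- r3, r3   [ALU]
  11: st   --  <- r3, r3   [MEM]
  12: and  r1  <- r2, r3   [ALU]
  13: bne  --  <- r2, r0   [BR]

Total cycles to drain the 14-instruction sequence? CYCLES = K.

0. xor.ALU/st.MEM @i0&i1  | 2-wide
1. sub.ALU @i2  | RAW r0
2. ld.MEM @i3  | no-port MEM/MEM
3. ld.MEM @i4  | no-port MEM/MEM
4. ld.MEM @i5  | RAW r2
5. bne.BR @i6  | no-port BR/MUL
6. mulh.MUL @i7  | no-port MUL/BR
7. blt.BR/ld.MEM @i8&i9  | 2-wide
8. xor.ALU/st.MEM @i10&i11  | 2-wide
9. and.ALU/bne.BR @i12&i13  | 2-wide

CYCLES = 10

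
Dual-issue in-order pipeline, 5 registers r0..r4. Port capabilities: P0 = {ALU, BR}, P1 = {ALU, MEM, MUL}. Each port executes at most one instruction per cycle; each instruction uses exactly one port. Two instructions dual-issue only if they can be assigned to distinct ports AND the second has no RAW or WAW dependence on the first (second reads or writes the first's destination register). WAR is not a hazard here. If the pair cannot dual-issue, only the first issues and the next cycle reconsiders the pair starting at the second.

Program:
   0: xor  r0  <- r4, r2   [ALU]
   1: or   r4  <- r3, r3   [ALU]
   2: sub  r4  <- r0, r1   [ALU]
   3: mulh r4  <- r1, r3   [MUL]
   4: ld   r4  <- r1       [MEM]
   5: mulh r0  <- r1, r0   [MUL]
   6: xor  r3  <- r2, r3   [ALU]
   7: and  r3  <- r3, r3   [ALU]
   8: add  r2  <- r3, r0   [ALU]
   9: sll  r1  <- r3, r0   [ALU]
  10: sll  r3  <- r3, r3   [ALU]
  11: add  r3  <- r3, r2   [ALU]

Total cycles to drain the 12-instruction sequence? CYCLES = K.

CYCLES = 9

c0: i0,i1 xor.ALU+or.ALU  dual
c1: i2 sub.ALU  WAW r4
c2: i3 mulh.MUL  no-port MUL/MEM
c3: i4 ld.MEM  no-port MEM/MUL
c4: i5,i6 mulh.MUL+xor.ALU  dual
c5: i7 and.ALU  RAW r3
c6: i8,i9 add.ALU+sll.ALU  dual
c7: i10 sll.ALU  RAW+WAW r3
c8: i11 add.ALU  tail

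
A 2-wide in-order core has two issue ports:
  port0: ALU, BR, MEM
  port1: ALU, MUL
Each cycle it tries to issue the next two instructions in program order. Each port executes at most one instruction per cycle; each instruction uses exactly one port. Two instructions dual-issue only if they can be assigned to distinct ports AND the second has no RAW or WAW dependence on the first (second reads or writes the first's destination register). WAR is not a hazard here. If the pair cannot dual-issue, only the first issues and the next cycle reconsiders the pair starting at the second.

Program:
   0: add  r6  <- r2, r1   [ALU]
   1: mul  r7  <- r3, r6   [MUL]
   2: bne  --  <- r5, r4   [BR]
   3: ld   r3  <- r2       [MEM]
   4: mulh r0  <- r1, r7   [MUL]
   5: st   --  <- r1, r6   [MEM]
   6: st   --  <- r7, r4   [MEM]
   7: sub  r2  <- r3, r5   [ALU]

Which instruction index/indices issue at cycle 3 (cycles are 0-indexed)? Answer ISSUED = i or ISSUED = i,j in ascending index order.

ISSUED = 5

c0: i0 add  RAW r6
c1: i1+i2 mul;bne  pair
c2: i3+i4 ld;mulh  pair
c3: i5 st  no-port MEM/MEM
c4: i6+i7 st;sub  pair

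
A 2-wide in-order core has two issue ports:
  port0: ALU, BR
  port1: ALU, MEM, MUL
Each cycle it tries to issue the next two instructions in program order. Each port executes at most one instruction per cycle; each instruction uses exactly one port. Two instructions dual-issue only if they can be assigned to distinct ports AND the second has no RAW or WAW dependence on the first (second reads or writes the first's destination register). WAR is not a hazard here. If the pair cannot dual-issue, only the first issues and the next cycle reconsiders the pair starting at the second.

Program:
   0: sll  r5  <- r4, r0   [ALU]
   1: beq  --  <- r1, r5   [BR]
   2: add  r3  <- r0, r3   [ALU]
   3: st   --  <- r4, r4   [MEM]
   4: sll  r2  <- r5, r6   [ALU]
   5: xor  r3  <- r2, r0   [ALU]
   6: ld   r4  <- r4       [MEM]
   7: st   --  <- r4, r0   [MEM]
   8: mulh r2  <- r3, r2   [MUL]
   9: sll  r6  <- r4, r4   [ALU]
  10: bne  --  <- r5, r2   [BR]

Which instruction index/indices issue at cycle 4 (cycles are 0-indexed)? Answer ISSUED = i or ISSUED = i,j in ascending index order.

ISSUED = 7

#0 head=0: sll i0 RAW r5
#1 head=1: beq+add i1/i2 dual
#2 head=3: st+sll i3/i4 dual
#3 head=5: xor+ld i5/i6 dual
#4 head=7: st i7 no-port MEM/MUL
#5 head=8: mulh+sll i8/i9 dual
#6 head=10: bne i10 tail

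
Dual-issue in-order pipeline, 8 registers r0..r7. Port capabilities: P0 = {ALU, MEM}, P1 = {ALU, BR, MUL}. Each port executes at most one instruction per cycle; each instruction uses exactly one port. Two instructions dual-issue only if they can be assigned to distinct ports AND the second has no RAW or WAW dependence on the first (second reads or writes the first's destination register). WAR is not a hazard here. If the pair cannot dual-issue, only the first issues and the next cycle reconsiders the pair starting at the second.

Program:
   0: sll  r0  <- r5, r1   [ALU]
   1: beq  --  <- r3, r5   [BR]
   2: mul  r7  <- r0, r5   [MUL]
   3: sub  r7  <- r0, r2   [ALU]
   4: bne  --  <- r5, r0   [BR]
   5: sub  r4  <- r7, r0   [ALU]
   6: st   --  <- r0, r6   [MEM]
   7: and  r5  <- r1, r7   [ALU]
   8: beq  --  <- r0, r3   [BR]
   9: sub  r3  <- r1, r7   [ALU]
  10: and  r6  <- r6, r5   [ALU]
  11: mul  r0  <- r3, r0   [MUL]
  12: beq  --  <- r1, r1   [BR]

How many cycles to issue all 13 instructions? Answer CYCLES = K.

c0: i0&i1 sll.ALU+beq.BR  pair
c1: i2 mul.MUL  WAW r7
c2: i3&i4 sub.ALU+bne.BR  pair
c3: i5&i6 sub.ALU+st.MEM  pair
c4: i7&i8 and.ALU+beq.BR  pair
c5: i9&i10 sub.ALU+and.ALU  pair
c6: i11 mul.MUL  no-port MUL/BR
c7: i12 beq.BR  tail

CYCLES = 8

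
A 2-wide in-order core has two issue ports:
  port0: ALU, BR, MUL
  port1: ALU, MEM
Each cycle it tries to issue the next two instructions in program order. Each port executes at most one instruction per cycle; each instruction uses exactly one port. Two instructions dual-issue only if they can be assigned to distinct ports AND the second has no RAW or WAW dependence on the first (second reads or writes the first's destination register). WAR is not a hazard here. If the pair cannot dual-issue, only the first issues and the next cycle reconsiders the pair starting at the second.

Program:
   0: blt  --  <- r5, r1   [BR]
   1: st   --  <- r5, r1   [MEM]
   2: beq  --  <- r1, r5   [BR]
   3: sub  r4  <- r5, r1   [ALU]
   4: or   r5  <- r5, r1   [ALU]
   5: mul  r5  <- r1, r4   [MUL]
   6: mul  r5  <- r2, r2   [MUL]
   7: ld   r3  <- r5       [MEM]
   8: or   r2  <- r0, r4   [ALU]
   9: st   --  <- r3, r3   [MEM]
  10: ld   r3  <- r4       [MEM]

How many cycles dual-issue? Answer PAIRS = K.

#0 head=0: blt+st i0+i1 dual
#1 head=2: beq+sub i2+i3 dual
#2 head=4: or i4 WAW r5
#3 head=5: mul i5 no-port MUL/MUL
#4 head=6: mul i6 RAW r5
#5 head=7: ld+or i7+i8 dual
#6 head=9: st i9 no-port MEM/MEM
#7 head=10: ld i10 tail

PAIRS = 3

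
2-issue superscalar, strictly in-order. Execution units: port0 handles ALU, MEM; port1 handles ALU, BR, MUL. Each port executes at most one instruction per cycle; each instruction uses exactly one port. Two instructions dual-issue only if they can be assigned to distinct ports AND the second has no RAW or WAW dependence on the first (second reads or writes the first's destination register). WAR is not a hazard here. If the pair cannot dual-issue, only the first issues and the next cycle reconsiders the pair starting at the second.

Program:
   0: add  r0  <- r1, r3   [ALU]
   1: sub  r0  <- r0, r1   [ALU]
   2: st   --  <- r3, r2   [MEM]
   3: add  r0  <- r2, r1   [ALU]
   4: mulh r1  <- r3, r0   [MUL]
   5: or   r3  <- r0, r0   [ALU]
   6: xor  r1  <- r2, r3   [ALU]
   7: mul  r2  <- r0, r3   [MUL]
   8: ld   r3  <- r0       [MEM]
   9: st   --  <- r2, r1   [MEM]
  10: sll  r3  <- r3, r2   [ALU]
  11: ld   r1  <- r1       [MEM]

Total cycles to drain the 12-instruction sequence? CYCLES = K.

#0 head=0: add.ALU i0 RAW+WAW r0
#1 head=1: sub.ALU+st.MEM i1+i2 dual
#2 head=3: add.ALU i3 RAW r0
#3 head=4: mulh.MUL+or.ALU i4+i5 dual
#4 head=6: xor.ALU+mul.MUL i6+i7 dual
#5 head=8: ld.MEM i8 no-port MEM/MEM
#6 head=9: st.MEM+sll.ALU i9+i10 dual
#7 head=11: ld.MEM i11 tail

CYCLES = 8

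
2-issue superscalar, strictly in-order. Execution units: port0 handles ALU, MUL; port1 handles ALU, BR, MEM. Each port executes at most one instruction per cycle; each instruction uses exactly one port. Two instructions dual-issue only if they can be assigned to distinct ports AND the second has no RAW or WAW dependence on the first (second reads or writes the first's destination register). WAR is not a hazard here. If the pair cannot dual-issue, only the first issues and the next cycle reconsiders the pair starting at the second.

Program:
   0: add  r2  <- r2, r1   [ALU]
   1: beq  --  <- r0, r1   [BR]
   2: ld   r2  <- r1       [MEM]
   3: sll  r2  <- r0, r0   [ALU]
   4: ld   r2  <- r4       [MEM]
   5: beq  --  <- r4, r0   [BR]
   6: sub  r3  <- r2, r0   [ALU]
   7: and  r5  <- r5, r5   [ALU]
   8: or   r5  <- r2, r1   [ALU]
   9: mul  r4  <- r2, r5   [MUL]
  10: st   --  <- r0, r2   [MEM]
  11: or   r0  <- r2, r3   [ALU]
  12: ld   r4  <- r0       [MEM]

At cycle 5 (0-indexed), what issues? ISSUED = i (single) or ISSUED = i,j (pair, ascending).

ISSUED = 7

[0] i0+i1  add+beq  -- dual
[1] i2  ld  -- WAW r2
[2] i3  sll  -- WAW r2
[3] i4  ld  -- no-port MEM/BR
[4] i5+i6  beq+sub  -- dual
[5] i7  and  -- WAW r5
[6] i8  or  -- RAW r5
[7] i9+i10  mul+st  -- dual
[8] i11  or  -- RAW r0
[9] i12  ld  -- tail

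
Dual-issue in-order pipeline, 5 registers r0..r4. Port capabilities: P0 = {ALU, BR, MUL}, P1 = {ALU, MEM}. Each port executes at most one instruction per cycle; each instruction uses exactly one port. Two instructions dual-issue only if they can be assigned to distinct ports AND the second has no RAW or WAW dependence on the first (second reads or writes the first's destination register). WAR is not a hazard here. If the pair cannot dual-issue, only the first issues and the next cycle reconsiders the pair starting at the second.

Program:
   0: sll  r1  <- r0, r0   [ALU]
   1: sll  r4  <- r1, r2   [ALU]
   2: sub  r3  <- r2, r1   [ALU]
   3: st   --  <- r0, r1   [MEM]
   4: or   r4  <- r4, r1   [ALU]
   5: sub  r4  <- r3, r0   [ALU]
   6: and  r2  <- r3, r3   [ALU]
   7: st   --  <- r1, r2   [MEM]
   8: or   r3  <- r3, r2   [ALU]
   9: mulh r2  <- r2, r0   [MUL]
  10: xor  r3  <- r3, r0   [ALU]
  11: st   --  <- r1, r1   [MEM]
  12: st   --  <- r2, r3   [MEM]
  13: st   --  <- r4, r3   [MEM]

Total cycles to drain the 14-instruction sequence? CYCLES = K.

t=0 i0:sll ; RAW r1
t=1 i1&i2:sll;sub ; pair
t=2 i3&i4:st;or ; pair
t=3 i5&i6:sub;and ; pair
t=4 i7&i8:st;or ; pair
t=5 i9&i10:mulh;xor ; pair
t=6 i11:st ; no-port MEM/MEM
t=7 i12:st ; no-port MEM/MEM
t=8 i13:st ; tail

CYCLES = 9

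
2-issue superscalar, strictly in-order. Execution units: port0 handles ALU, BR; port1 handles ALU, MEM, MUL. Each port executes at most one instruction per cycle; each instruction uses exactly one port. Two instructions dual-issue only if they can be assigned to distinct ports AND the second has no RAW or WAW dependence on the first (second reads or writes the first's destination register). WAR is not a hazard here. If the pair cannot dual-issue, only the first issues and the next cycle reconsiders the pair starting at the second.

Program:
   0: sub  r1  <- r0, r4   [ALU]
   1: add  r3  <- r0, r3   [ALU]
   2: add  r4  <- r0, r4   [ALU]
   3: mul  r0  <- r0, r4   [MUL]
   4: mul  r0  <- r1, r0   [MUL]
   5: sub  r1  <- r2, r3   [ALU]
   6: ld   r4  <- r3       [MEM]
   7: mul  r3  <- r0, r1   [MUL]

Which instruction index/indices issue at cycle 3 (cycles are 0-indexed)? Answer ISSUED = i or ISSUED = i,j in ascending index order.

ISSUED = 4,5

#0 head=0: sub+add i0,i1 dual
#1 head=2: add i2 RAW r4
#2 head=3: mul i3 no-port MUL/MUL
#3 head=4: mul+sub i4,i5 dual
#4 head=6: ld i6 no-port MEM/MUL
#5 head=7: mul i7 tail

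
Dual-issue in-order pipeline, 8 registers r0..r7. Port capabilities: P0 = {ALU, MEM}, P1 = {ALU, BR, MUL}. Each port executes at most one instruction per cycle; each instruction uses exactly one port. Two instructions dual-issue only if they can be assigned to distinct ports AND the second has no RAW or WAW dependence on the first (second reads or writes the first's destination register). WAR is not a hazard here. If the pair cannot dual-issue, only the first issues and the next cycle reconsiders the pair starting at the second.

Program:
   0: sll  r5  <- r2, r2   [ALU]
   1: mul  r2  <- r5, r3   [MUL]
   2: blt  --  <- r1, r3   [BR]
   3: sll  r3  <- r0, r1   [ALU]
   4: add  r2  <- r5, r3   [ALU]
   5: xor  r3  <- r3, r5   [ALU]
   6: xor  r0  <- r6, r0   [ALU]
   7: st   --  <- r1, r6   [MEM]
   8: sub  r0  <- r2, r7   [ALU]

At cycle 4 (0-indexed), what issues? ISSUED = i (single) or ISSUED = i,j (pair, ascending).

ISSUED = 6,7

0. sll @i0  | RAW r5
1. mul @i1  | no-port MUL/BR
2. blt sll @i2&i3  | dual
3. add xor @i4&i5  | dual
4. xor st @i6&i7  | dual
5. sub @i8  | tail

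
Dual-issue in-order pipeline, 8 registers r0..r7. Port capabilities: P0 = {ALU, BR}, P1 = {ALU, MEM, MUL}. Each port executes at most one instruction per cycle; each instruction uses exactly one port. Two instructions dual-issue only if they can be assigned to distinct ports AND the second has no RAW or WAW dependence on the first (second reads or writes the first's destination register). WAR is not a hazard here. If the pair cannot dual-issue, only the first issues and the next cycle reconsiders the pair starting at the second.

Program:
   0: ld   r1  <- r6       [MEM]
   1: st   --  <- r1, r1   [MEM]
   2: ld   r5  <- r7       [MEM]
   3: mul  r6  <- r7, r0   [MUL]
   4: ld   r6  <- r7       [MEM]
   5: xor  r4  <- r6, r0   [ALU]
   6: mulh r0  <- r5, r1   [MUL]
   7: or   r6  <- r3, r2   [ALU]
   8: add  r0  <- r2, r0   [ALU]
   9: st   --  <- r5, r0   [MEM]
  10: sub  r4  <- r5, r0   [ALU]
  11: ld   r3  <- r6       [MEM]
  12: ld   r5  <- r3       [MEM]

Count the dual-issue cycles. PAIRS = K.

PAIRS = 3

[0] i0  ld.MEM  -- no-port MEM/MEM
[1] i1  st.MEM  -- no-port MEM/MEM
[2] i2  ld.MEM  -- no-port MEM/MUL
[3] i3  mul.MUL  -- no-port MUL/MEM
[4] i4  ld.MEM  -- RAW r6
[5] i5,i6  xor.ALU+mulh.MUL  -- dual
[6] i7,i8  or.ALU+add.ALU  -- dual
[7] i9,i10  st.MEM+sub.ALU  -- dual
[8] i11  ld.MEM  -- no-port MEM/MEM
[9] i12  ld.MEM  -- tail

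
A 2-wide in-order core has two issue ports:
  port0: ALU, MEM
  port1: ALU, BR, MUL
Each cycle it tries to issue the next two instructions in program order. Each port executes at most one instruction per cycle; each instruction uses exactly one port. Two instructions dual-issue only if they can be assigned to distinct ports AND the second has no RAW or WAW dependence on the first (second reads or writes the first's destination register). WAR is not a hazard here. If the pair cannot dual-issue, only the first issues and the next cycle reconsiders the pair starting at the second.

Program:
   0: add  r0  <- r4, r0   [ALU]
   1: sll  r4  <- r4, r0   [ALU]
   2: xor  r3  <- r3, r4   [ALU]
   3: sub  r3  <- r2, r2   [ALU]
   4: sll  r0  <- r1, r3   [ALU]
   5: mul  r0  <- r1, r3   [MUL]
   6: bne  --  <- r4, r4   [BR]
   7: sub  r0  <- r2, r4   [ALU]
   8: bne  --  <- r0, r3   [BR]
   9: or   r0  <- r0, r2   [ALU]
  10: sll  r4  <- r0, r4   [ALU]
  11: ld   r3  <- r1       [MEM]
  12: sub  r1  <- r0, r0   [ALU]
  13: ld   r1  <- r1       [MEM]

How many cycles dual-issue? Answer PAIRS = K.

c0: i0 add  RAW r0
c1: i1 sll  RAW r4
c2: i2 xor  WAW r3
c3: i3 sub  RAW r3
c4: i4 sll  WAW r0
c5: i5 mul  no-port MUL/BR
c6: i6/i7 bne;sub  2-wide
c7: i8/i9 bne;or  2-wide
c8: i10/i11 sll;ld  2-wide
c9: i12 sub  RAW+WAW r1
c10: i13 ld  tail

PAIRS = 3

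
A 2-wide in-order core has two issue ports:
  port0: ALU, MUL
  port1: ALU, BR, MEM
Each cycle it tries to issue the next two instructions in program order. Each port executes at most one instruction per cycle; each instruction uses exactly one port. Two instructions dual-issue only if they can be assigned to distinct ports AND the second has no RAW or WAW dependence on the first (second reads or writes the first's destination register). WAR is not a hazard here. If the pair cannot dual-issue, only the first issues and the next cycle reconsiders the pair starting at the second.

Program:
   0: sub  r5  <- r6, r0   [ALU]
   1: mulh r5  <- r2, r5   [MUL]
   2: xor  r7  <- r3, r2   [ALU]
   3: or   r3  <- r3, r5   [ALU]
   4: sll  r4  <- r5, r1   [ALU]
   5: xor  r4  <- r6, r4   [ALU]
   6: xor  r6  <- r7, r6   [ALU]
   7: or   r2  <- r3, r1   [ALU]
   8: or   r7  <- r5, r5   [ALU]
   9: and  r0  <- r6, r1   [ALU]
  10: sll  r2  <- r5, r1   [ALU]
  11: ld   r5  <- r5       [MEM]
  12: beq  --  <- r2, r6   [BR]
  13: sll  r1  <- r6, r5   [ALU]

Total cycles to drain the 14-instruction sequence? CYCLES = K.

  cy0 -> i0 (sub) RAW+WAW r5
  cy1 -> i1/i2 (mulh;xor) dual
  cy2 -> i3/i4 (or;sll) dual
  cy3 -> i5/i6 (xor;xor) dual
  cy4 -> i7/i8 (or;or) dual
  cy5 -> i9/i10 (and;sll) dual
  cy6 -> i11 (ld) no-port MEM/BR
  cy7 -> i12/i13 (beq;sll) dual

CYCLES = 8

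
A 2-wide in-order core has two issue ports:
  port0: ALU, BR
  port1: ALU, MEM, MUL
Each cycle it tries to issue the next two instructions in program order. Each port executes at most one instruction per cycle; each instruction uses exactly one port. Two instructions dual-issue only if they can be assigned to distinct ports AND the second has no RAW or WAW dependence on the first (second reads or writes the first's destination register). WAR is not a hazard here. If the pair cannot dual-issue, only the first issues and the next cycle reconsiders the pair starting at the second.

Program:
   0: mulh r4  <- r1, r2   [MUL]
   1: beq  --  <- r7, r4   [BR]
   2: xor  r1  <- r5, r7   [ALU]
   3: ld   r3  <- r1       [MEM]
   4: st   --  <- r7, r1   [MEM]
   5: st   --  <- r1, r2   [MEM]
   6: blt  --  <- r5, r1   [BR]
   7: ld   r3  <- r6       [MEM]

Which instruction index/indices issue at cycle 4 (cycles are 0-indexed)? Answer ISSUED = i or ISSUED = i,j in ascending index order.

c0: i0 mulh  RAW r4
c1: i1,i2 beq;xor  2-wide
c2: i3 ld  no-port MEM/MEM
c3: i4 st  no-port MEM/MEM
c4: i5,i6 st;blt  2-wide
c5: i7 ld  tail

ISSUED = 5,6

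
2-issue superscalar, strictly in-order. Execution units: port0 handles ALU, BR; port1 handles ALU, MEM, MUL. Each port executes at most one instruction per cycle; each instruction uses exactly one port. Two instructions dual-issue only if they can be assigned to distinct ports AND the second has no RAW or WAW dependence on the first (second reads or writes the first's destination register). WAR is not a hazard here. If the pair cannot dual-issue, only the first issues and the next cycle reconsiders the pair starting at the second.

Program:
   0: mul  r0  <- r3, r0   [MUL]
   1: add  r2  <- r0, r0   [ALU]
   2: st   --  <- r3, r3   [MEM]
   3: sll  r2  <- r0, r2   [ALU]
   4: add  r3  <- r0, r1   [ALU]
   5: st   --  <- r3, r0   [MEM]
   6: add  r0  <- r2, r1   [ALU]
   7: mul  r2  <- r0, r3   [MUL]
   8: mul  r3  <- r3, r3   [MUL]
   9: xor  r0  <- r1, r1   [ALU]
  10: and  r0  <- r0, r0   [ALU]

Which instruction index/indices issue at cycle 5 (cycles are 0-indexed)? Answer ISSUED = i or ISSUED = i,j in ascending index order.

ISSUED = 8,9

c0: i0 mul.MUL  RAW r0
c1: i1/i2 add.ALU+st.MEM  2-wide
c2: i3/i4 sll.ALU+add.ALU  2-wide
c3: i5/i6 st.MEM+add.ALU  2-wide
c4: i7 mul.MUL  no-port MUL/MUL
c5: i8/i9 mul.MUL+xor.ALU  2-wide
c6: i10 and.ALU  tail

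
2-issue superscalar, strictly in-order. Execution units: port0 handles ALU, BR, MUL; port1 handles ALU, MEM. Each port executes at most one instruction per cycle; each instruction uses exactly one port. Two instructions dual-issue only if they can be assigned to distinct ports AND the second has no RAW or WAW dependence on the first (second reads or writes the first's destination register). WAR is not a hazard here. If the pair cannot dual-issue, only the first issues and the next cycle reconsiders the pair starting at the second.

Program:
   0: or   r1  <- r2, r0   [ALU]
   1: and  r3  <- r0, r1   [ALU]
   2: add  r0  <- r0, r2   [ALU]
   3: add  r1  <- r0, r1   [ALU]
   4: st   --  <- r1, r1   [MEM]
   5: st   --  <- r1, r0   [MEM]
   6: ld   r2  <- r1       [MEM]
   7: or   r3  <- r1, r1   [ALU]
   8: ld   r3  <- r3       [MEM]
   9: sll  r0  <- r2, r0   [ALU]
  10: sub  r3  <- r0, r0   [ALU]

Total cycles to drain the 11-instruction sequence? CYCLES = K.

CYCLES = 8

0. or.ALU @i0  | RAW r1
1. and.ALU/add.ALU @i1+i2  | dual
2. add.ALU @i3  | RAW r1
3. st.MEM @i4  | no-port MEM/MEM
4. st.MEM @i5  | no-port MEM/MEM
5. ld.MEM/or.ALU @i6+i7  | dual
6. ld.MEM/sll.ALU @i8+i9  | dual
7. sub.ALU @i10  | tail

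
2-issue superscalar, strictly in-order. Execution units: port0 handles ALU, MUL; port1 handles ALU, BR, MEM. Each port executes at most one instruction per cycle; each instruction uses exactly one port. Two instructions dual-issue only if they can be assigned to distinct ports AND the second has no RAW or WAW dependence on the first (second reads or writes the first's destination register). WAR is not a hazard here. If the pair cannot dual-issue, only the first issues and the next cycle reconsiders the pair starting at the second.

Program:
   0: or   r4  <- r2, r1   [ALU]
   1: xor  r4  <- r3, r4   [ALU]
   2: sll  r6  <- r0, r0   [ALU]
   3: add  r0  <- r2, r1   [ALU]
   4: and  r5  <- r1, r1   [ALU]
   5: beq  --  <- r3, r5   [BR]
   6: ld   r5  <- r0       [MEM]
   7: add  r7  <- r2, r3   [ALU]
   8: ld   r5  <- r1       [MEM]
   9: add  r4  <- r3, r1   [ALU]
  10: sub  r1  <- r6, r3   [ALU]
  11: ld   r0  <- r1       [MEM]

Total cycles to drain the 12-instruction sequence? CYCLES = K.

#0 head=0: or i0 RAW+WAW r4
#1 head=1: xor+sll i1/i2 2-wide
#2 head=3: add+and i3/i4 2-wide
#3 head=5: beq i5 no-port BR/MEM
#4 head=6: ld+add i6/i7 2-wide
#5 head=8: ld+add i8/i9 2-wide
#6 head=10: sub i10 RAW r1
#7 head=11: ld i11 tail

CYCLES = 8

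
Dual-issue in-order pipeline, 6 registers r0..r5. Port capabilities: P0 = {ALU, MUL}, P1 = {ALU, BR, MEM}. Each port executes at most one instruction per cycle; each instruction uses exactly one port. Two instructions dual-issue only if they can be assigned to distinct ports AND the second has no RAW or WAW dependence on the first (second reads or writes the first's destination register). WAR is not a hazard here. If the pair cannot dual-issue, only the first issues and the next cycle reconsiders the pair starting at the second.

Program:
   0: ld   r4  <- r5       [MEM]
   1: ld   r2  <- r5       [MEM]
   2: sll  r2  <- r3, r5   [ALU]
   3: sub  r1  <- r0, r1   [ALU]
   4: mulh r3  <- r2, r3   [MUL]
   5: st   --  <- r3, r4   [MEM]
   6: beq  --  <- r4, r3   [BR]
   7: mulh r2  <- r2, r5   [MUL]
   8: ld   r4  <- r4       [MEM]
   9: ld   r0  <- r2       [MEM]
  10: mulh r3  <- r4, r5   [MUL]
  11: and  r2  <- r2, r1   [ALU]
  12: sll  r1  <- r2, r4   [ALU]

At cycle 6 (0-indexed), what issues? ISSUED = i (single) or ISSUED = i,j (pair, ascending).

  cy0 -> i0 (ld.MEM) no-port MEM/MEM
  cy1 -> i1 (ld.MEM) WAW r2
  cy2 -> i2,i3 (sll.ALU/sub.ALU) dual
  cy3 -> i4 (mulh.MUL) RAW r3
  cy4 -> i5 (st.MEM) no-port MEM/BR
  cy5 -> i6,i7 (beq.BR/mulh.MUL) dual
  cy6 -> i8 (ld.MEM) no-port MEM/MEM
  cy7 -> i9,i10 (ld.MEM/mulh.MUL) dual
  cy8 -> i11 (and.ALU) RAW r2
  cy9 -> i12 (sll.ALU) tail

ISSUED = 8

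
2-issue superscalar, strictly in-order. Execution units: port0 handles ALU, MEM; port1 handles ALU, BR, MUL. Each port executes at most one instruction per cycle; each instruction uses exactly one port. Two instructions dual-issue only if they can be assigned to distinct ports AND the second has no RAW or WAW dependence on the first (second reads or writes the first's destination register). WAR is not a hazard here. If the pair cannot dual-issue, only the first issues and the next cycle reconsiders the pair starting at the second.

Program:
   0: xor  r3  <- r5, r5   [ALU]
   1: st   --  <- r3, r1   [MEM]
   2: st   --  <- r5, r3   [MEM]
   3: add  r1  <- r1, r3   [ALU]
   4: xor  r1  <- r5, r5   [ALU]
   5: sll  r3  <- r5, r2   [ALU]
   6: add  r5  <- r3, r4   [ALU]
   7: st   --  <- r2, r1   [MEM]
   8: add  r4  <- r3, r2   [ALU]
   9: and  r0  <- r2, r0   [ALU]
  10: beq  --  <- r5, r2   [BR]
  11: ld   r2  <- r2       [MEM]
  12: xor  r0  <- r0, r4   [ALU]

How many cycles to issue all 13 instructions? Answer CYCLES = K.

CYCLES = 8

0. xor.ALU @i0  | RAW r3
1. st.MEM @i1  | no-port MEM/MEM
2. st.MEM/add.ALU @i2&i3  | dual
3. xor.ALU/sll.ALU @i4&i5  | dual
4. add.ALU/st.MEM @i6&i7  | dual
5. add.ALU/and.ALU @i8&i9  | dual
6. beq.BR/ld.MEM @i10&i11  | dual
7. xor.ALU @i12  | tail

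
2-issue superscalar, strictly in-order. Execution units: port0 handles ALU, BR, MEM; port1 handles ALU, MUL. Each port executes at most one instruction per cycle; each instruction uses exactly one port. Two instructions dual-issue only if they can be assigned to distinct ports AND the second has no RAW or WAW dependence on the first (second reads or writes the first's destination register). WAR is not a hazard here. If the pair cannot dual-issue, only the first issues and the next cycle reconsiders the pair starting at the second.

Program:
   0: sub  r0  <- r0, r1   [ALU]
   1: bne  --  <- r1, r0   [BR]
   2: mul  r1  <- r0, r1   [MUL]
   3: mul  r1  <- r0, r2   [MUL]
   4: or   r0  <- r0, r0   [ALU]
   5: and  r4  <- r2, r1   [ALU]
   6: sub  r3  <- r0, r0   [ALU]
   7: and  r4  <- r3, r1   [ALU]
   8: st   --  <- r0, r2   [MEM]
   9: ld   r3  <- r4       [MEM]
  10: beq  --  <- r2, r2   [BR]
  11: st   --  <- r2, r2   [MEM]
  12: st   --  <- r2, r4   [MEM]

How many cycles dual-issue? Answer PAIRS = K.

0. sub @i0  | RAW r0
1. bne;mul @i1/i2  | pair
2. mul;or @i3/i4  | pair
3. and;sub @i5/i6  | pair
4. and;st @i7/i8  | pair
5. ld @i9  | no-port MEM/BR
6. beq @i10  | no-port BR/MEM
7. st @i11  | no-port MEM/MEM
8. st @i12  | tail

PAIRS = 4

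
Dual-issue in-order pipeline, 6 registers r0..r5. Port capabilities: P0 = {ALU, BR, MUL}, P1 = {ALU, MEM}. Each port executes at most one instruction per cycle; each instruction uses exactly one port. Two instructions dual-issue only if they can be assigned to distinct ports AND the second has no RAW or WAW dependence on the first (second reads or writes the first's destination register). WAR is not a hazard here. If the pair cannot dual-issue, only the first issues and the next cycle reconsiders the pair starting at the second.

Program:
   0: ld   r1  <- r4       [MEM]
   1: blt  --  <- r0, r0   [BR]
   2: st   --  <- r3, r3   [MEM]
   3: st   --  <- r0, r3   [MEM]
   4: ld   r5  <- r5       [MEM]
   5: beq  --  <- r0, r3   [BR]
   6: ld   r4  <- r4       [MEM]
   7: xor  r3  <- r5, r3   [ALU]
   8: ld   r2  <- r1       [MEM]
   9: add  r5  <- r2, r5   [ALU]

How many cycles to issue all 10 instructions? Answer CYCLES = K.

CYCLES = 7

[0] i0+i1  ld+blt  -- dual
[1] i2  st  -- no-port MEM/MEM
[2] i3  st  -- no-port MEM/MEM
[3] i4+i5  ld+beq  -- dual
[4] i6+i7  ld+xor  -- dual
[5] i8  ld  -- RAW r2
[6] i9  add  -- tail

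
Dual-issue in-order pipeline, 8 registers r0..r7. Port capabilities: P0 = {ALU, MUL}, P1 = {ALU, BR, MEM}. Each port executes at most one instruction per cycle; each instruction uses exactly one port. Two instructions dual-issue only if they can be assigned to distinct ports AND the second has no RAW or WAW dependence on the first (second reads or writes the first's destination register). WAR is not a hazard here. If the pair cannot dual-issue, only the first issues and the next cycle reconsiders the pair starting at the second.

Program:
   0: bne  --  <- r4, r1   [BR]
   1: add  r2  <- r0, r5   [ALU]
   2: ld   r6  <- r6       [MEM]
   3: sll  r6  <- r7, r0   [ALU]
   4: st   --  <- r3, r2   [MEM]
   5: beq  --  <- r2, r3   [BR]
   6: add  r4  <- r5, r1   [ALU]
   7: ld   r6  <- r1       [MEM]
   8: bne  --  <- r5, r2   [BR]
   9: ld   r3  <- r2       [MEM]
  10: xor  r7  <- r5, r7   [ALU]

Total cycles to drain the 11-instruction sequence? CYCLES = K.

#0 head=0: bne;add i0+i1 dual
#1 head=2: ld i2 WAW r6
#2 head=3: sll;st i3+i4 dual
#3 head=5: beq;add i5+i6 dual
#4 head=7: ld i7 no-port MEM/BR
#5 head=8: bne i8 no-port BR/MEM
#6 head=9: ld;xor i9+i10 dual

CYCLES = 7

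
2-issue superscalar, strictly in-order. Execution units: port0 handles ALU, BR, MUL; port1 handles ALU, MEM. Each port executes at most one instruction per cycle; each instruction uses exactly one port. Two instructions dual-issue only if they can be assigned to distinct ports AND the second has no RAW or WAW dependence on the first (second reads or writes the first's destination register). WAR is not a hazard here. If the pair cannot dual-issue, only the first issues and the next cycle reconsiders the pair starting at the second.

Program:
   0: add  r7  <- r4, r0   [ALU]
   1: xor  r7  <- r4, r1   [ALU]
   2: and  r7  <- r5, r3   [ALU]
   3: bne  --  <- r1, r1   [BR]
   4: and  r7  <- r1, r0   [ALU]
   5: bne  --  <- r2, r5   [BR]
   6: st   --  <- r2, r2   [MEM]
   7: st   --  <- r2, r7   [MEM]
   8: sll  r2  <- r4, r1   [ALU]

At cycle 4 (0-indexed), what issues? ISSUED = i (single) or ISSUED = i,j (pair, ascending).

ISSUED = 6

  cy0 -> i0 (add.ALU) WAW r7
  cy1 -> i1 (xor.ALU) WAW r7
  cy2 -> i2&i3 (and.ALU/bne.BR) pair
  cy3 -> i4&i5 (and.ALU/bne.BR) pair
  cy4 -> i6 (st.MEM) no-port MEM/MEM
  cy5 -> i7&i8 (st.MEM/sll.ALU) pair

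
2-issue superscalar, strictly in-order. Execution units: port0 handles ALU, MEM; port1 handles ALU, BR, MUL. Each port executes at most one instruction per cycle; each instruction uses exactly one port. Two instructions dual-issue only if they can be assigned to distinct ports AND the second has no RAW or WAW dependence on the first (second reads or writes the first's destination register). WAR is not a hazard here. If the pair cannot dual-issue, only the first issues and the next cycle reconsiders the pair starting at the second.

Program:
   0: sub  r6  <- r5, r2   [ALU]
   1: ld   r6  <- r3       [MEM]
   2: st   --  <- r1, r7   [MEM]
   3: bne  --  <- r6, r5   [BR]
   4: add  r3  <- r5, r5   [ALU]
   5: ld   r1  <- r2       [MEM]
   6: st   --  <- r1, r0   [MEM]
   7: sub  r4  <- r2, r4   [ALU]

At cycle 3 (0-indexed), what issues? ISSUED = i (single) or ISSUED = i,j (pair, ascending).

ISSUED = 4,5

#0 head=0: sub i0 WAW r6
#1 head=1: ld i1 no-port MEM/MEM
#2 head=2: st;bne i2,i3 2-wide
#3 head=4: add;ld i4,i5 2-wide
#4 head=6: st;sub i6,i7 2-wide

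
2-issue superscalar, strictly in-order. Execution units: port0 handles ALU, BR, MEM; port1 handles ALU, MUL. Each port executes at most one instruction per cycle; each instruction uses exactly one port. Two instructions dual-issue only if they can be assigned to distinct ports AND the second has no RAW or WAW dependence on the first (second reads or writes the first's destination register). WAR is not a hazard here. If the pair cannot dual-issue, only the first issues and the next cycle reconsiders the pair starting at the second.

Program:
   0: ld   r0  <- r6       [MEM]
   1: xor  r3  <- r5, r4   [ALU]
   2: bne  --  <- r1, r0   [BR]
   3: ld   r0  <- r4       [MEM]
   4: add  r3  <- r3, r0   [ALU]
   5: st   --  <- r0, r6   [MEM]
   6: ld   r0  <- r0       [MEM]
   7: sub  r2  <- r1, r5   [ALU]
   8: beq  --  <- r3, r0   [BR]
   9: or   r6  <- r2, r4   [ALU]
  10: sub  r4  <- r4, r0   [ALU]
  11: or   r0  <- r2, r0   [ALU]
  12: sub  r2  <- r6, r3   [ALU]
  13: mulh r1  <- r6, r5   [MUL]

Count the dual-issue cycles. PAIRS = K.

t=0 i0,i1:ld.MEM/xor.ALU ; pair
t=1 i2:bne.BR ; no-port BR/MEM
t=2 i3:ld.MEM ; RAW r0
t=3 i4,i5:add.ALU/st.MEM ; pair
t=4 i6,i7:ld.MEM/sub.ALU ; pair
t=5 i8,i9:beq.BR/or.ALU ; pair
t=6 i10,i11:sub.ALU/or.ALU ; pair
t=7 i12,i13:sub.ALU/mulh.MUL ; pair

PAIRS = 6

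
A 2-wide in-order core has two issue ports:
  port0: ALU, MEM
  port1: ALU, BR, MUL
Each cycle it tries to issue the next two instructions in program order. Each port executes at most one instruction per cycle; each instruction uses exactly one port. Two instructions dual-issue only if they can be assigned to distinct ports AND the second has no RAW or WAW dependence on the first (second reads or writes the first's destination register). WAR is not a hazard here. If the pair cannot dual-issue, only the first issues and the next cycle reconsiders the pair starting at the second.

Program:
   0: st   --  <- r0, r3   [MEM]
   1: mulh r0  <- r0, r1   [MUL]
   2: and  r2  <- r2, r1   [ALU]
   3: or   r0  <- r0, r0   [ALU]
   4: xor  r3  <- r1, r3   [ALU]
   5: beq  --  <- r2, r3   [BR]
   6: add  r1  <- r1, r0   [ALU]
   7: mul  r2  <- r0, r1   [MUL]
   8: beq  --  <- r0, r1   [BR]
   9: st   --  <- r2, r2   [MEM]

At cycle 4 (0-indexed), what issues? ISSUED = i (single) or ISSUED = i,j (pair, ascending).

0. st+mulh @i0,i1  | pair
1. and+or @i2,i3  | pair
2. xor @i4  | RAW r3
3. beq+add @i5,i6  | pair
4. mul @i7  | no-port MUL/BR
5. beq+st @i8,i9  | pair

ISSUED = 7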